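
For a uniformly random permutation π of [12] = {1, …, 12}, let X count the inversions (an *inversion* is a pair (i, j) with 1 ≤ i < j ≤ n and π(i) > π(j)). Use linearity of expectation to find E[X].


Write X = Σ X_I over the C(12, 2) = 66 pairs i < j, with X_I the indicator of one inversion.
There are 66 indicators.
For each fixed pair i < j, the values π(i) and π(j) are two distinct elements of {1, …, 12} in uniformly random order; by symmetry P[π(i) > π(j)] = 1/2.
By linearity: E[X] = 66 · (1/2) = C(12, 2) · (1/2) = 66/2 = 33 ≈ 33.000.

E[X] = 33 = 33.000.


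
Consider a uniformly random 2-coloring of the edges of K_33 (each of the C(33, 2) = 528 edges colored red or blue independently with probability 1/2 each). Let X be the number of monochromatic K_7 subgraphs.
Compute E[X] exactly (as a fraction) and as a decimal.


Let X = Σ_S X_S over the C(33, 7) = 4272048 subsets S of size 7, where X_S = 1 if the K_7 on S is monochromatic.
For a fixed S, the K_7 on S has C(7, 2) = 21 edges. P[all 21 edges red] = (1/2)^21, and likewise for blue, so P[monochromatic] = 2·(1/2)^21 = 2^{1 − 21} = 1/1048576.
Summing: E[X] = C(33, 7) · 2^{1 − 21} = 4272048 · 1/1048576 = 267003/65536.
Numerically: E[X] ≈ 4.0741.

E[X] = C(33,7)·2^(1−C(7,2)) = 267003/65536 ≈ 4.0741.


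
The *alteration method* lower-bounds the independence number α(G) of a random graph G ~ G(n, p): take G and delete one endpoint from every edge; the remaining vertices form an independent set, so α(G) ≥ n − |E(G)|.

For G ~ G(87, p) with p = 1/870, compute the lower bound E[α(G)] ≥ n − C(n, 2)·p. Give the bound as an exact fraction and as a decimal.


E[|E(G)|] = C(87, 2)·p = 3741 · (1/870) = 43/10.
E[α(G)] ≥ n − E[|E(G)|] = 87 − 43/10 = 827/10.
Numerically: ≈ 82.700000.
(This is only a lower bound; the true E[α(G)] may be larger.)

E[α(G)] ≥ 827/10 ≈ 82.700000.


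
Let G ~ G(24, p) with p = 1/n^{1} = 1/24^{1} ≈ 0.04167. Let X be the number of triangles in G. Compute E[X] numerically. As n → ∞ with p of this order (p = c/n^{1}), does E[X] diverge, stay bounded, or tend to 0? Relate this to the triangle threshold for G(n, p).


Number of potential triangles: C(24, 3) = 2024.
Each occurs with probability p³ ≈ (0.04167)³ ≈ 7.233796e-05.
By linearity: E[X] = C(24, 3)·p³ ≈ 2024 · 7.233796e-05 ≈ 0.1464.
Here α = 1, so p = 1/n is exactly at the triangle threshold p ~ 1/n. Asymptotically E[X] → c³/6 = 1³/6 = 1/6 ≈ 0.1667, a bounded constant. In this regime the triangle count is asymptotically Poisson(c³/6).

E[X] ≈ 0.1464; in regime p = Θ(1/n^{1}) E[X] stays bounded (at the triangle threshold p ~ 1/n).


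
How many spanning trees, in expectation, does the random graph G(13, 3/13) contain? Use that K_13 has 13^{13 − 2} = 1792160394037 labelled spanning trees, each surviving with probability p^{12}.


K_13 has 13^{13 − 2} = 1792160394037 labelled spanning trees.
For each such spanning tree H, let X_H = 1 if all 12 edges of H are present in G. Then P[X_H = 1] = p^{12} = (3/13)^{12} = 531441/23298085122481.
By linearity of expectation: E[X] = Σ_H E[X_H] = 1792160394037 · p^{12} = 1792160394037 · 531441/23298085122481 = 531441/13.
Numerically: E[X] ≈ 40880.1.

E[X] = 1792160394037 · (3/13)^{12} = 531441/13 ≈ 40880.1.


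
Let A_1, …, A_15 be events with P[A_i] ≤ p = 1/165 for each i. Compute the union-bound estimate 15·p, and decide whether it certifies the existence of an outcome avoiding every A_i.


Union bound: P[∪_{i=1}^{15} A_i] ≤ Σ_i P[A_i] ≤ 15·p = 15·(1/165) = 1/11.
Numerically: 1/11 ≈ 0.09091.
Is 1/11 < 1? YES.
Since P[∪ A_i] ≤ 1/11 < 1, the complement has P[∩ A_i^c] ≥ 1 − 1/11 = 10/11 > 0, so some outcome avoids every A_i.

15·p = 1/11 ≈ 0.09091; existence CERTIFIED by the union bound.


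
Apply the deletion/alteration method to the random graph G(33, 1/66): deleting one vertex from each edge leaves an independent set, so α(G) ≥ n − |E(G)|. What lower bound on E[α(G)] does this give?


E[|E(G)|] = C(33, 2)·p = 528 · (1/66) = 8.
E[α(G)] ≥ n − E[|E(G)|] = 33 − 8 = 25.
Numerically: ≈ 25.0000.
(This is only a lower bound; the true E[α(G)] may be larger.)

E[α(G)] ≥ 25 ≈ 25.0000.


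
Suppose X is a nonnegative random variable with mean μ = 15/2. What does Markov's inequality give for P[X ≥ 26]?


μ = E[X] = 15/2, a = 26.
Markov: P[X ≥ 26] ≤ μ/a = (15/2)/26 = 15/52.
Numerically: ≈ 0.28846.
(Since a = 26 > μ = 7.50000, the bound 15/52 is < 1 and informative.)

P[X ≥ 26] ≤ 15/52 ≈ 0.28846.


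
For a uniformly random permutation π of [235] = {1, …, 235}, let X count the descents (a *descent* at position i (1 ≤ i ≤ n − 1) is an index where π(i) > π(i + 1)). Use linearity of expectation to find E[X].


Write X = Σ X_I over i = 1, …, 234, with X_I the indicator of one descent.
There are 234 indicators.
For each fixed i, the pair (π(i), π(i+1)) is a uniformly random ordered pair of distinct values from {1, …, 235}; by symmetry P[π(i) > π(i+1)] = 1/2.
By linearity: E[X] = 234 · (1/2) = (235 − 1) · (1/2) = 117 ≈ 117.0000.

E[X] = 117 = 117.0000.


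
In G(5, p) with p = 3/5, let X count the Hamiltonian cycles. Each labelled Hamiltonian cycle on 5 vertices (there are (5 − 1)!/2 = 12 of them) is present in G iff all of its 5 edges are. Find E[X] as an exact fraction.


K_5 has (5 − 1)!/2 = 12 labelled Hamiltonian cycles.
For each such Hamiltonian cycle H, let X_H = 1 if all 5 edges of H are present in G. Then P[X_H = 1] = p^{5} = (3/5)^{5} = 243/3125.
By linearity: E[X] = Σ_H E[X_H] = 12 · p^{5} = 12 · 243/3125 = 2916/3125.
Numerically: E[X] ≈ 0.9331.

E[X] = 12 · (3/5)^{5} = 2916/3125 ≈ 0.9331.


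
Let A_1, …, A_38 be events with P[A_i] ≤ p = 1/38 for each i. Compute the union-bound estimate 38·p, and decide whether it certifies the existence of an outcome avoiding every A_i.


Union bound: P[∪_{i=1}^{38} A_i] ≤ Σ_i P[A_i] ≤ 38·p = 38·(1/38) = 1.
Numerically: 1 ≈ 1.000.
Is 1 < 1? NO.
Since the bound 1 is ≥ 1, the union bound is uninformative here; it does NOT by itself certify existence.

38·p = 1 ≈ 1.000; existence NOT certified by the union bound.


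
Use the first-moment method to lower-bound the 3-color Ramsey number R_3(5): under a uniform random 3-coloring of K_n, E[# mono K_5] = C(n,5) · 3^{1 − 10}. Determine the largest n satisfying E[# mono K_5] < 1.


We need C(n, 5) · 3^{1 − 10} < 1, i.e. C(n, 5) < 3^{10 − 1} = 19683.
Check values of n near the boundary:
  n = 14: C(14, 5) = 2002; 2002 < 19683? YES
  n = 15: C(15, 5) = 3003; 3003 < 19683? YES
  n = 16: C(16, 5) = 4368; 4368 < 19683? YES
  n = 17: C(17, 5) = 6188; 6188 < 19683? YES
  n = 18: C(18, 5) = 8568; 8568 < 19683? YES
  n = 19: C(19, 5) = 11628; 11628 < 19683? YES
  n = 20: C(20, 5) = 15504; 15504 < 19683? YES
  n = 21: C(21, 5) = 20349; 20349 < 19683? NO
  n = 22: C(22, 5) = 26334; 26334 < 19683? NO
The largest n with C(n, 5) < 19683 is n = 20 (where E[X] = 5168/6561 ≈ 0.7876848). Hence R_3(5) > 20, i.e. R_3(5) ≥ 21.

Largest n = 20; hence R_3(5) > 20.


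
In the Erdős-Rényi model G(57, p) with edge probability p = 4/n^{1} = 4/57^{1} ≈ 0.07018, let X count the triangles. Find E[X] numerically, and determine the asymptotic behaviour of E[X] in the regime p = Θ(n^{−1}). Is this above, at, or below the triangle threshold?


Number of potential triangles: C(57, 3) = 29260.
Each occurs with probability p³ ≈ (0.07018)³ ≈ 3.455854e-04.
By linearity: E[X] = C(57, 3)·p³ ≈ 29260 · 3.455854e-04 ≈ 10.1118.
Here α = 1, so p = 4/n is exactly at the triangle threshold p ~ 1/n. Asymptotically E[X] → c³/6 = 4³/6 = 32/3 ≈ 10.6667, a bounded constant. In this regime the triangle count is asymptotically Poisson(c³/6).

E[X] ≈ 10.1118; in regime p = Θ(1/n^{1}) E[X] stays bounded (at the triangle threshold p ~ 1/n).


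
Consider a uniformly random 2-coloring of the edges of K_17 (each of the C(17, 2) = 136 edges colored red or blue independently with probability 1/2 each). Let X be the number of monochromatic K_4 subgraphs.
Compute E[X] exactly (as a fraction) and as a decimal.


Let X = Σ_S X_S over the C(17, 4) = 2380 subsets S of size 4, where X_S = 1 if the K_4 on S is monochromatic.
For a fixed S, the K_4 on S has C(4, 2) = 6 edges. P[all 6 edges red] = (1/2)^6, and likewise for blue, so P[monochromatic] = 2·(1/2)^6 = 2^{1 − 6} = 1/32.
By linearity: E[X] = C(17, 4) · 2^{1 − 6} = 2380 · 1/32 = 595/8.
Numerically: E[X] ≈ 74.375000.

E[X] = C(17,4)·2^(1−C(4,2)) = 595/8 ≈ 74.375000.


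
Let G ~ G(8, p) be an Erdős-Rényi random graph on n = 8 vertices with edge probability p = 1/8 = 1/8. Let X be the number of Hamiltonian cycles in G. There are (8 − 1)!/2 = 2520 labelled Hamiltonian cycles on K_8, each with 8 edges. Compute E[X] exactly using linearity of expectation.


K_8 has (8 − 1)!/2 = 2520 labelled Hamiltonian cycles.
For each such Hamiltonian cycle H, let X_H = 1 if all 8 edges of H are present in G. Then P[X_H = 1] = p^{8} = (1/8)^{8} = 1/16777216.
By linearity: E[X] = Σ_H E[X_H] = 2520 · p^{8} = 2520 · 1/16777216 = 315/2097152.
Numerically: E[X] ≈ 0.0001502.

E[X] = 2520 · (1/8)^{8} = 315/2097152 ≈ 0.0001502.


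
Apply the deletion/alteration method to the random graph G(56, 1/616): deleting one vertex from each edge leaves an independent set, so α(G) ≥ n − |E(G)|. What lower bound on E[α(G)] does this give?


E[|E(G)|] = C(56, 2)·p = 1540 · (1/616) = 5/2.
E[α(G)] ≥ n − E[|E(G)|] = 56 − 5/2 = 107/2.
Numerically: ≈ 53.5000.
(This is only a lower bound; the true E[α(G)] may be larger.)

E[α(G)] ≥ 107/2 ≈ 53.5000.


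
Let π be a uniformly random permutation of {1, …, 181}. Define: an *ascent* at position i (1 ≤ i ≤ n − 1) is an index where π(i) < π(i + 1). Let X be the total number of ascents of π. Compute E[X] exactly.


Write X = Σ X_I over i = 1, …, 180, with X_I the indicator of one ascent.
There are 180 indicators.
For each fixed i, the pair (π(i), π(i+1)) is a uniformly random ordered pair of distinct values from {1, …, 181}; by symmetry P[π(i) < π(i+1)] = 1/2.
By linearity: E[X] = 180 · (1/2) = (181 − 1) · (1/2) = 90 ≈ 90.0000.

E[X] = 90 = 90.0000.


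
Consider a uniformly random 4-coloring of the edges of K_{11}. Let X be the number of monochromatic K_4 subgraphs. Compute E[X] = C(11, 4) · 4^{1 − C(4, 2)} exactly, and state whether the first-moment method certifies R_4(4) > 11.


E[X] = C(11, 4) · 4^{1 − 6} = 330 · 4^{−5} = 330/1024.
As a reduced fraction: E[X] = 165/512 ≈ 0.322266.
Is E[X] < 1? YES.
Since E[X] < 1, there exists a 4-coloring of K_{11} with no monochromatic K_4; hence R_4(4) > 11.

E[X] = 165/512 ≈ 0.322266; E[X] < 1, so R_4(4) > 11.


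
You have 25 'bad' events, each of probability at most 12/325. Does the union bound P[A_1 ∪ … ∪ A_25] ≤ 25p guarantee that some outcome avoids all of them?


Union bound: P[∪_{i=1}^{25} A_i] ≤ Σ_i P[A_i] ≤ 25·p = 25·(12/325) = 12/13.
Numerically: 12/13 ≈ 0.92308.
Is 12/13 < 1? YES.
Since P[∪ A_i] ≤ 12/13 < 1, the complement has P[∩ A_i^c] ≥ 1 − 12/13 = 1/13 > 0, so some outcome avoids every A_i.

25·p = 12/13 ≈ 0.92308; existence CERTIFIED by the union bound.


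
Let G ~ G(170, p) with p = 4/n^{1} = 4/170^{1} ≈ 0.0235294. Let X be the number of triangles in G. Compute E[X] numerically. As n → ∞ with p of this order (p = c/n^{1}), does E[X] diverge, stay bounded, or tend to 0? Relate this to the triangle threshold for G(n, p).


Number of potential triangles: C(170, 3) = 804440.
Each occurs with probability p³ ≈ (0.0235294)³ ≈ 1.30266640e-05.
By linearity: E[X] = C(170, 3)·p³ ≈ 804440 · 1.30266640e-05 ≈ 10.479170.
Here α = 1, so p = 4/n is exactly at the triangle threshold p ~ 1/n. Asymptotically E[X] → c³/6 = 4³/6 = 32/3 ≈ 10.666667, a bounded constant. In this regime the triangle count is asymptotically Poisson(c³/6).

E[X] ≈ 10.479170; in regime p = Θ(1/n^{1}) E[X] stays bounded (at the triangle threshold p ~ 1/n).


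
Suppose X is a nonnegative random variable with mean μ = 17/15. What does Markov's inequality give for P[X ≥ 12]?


μ = E[X] = 17/15, a = 12.
Markov: P[X ≥ 12] ≤ μ/a = (17/15)/12 = 17/180.
Numerically: ≈ 0.09444.
(Since a = 12 > μ = 1.13333, the bound 17/180 is < 1 and informative.)

P[X ≥ 12] ≤ 17/180 ≈ 0.09444.


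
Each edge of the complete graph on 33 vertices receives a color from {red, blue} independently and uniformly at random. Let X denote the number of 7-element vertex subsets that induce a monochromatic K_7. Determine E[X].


Let X = Σ_S X_S over the C(33, 7) = 4272048 subsets S of size 7, where X_S = 1 if the K_7 on S is monochromatic.
For a fixed S, the K_7 on S has C(7, 2) = 21 edges. P[all 21 edges red] = (1/2)^21, and likewise for blue, so P[monochromatic] = 2·(1/2)^21 = 2^{1 − 21} = 1/1048576.
Summing: E[X] = C(33, 7) · 2^{1 − 21} = 4272048 · 1/1048576 = 267003/65536.
Numerically: E[X] ≈ 4.074142.

E[X] = C(33,7)·2^(1−C(7,2)) = 267003/65536 ≈ 4.074142.


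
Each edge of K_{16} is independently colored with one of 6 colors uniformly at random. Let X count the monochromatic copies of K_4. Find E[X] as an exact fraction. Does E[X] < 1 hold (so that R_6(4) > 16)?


E[X] = C(16, 4) · 6^{1 − 6} = 1820 · 6^{−5} = 1820/7776.
As a reduced fraction: E[X] = 455/1944 ≈ 0.2340535.
Is E[X] < 1? YES.
Since E[X] < 1, there exists a 6-coloring of K_{16} with no monochromatic K_4; hence R_6(4) > 16.

E[X] = 455/1944 ≈ 0.2340535; E[X] < 1, so R_6(4) > 16.


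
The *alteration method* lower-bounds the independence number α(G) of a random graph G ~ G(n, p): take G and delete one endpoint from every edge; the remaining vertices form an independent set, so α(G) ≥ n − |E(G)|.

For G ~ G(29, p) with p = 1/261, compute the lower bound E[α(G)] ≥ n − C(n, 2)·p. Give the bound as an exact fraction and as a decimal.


E[|E(G)|] = C(29, 2)·p = 406 · (1/261) = 14/9.
E[α(G)] ≥ n − E[|E(G)|] = 29 − 14/9 = 247/9.
Numerically: ≈ 27.444444.
(This is only a lower bound; the true E[α(G)] may be larger.)

E[α(G)] ≥ 247/9 ≈ 27.444444.


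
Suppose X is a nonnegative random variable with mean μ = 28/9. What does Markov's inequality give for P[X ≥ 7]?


μ = E[X] = 28/9, a = 7.
Markov: P[X ≥ 7] ≤ μ/a = (28/9)/7 = 4/9.
Numerically: ≈ 0.444444.
(Since a = 7 > μ = 3.111111, the bound 4/9 is < 1 and informative.)

P[X ≥ 7] ≤ 4/9 ≈ 0.444444.


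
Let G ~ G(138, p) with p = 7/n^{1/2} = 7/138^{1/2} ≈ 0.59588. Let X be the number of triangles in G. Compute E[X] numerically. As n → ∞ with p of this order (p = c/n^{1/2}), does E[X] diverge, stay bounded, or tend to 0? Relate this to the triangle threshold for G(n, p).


Number of potential triangles: C(138, 3) = 428536.
Each occurs with probability p³ ≈ (0.59588)³ ≈ 2.1158043e-01.
By linearity: E[X] = C(138, 3)·p³ ≈ 428536 · 2.1158043e-01 ≈ 90669.83011.
Since α = 1/2 < 1, p = c/n^{1/2} ≫ 1/n is above the triangle threshold p ~ 1/n. Asymptotically E[X] ~ (c³/6)·n^{3(1−α)} = (7³/6)·n^{1.5} → ∞; triangles are abundant w.h.p.

E[X] ≈ 90669.83011; in regime p = Θ(1/n^{1/2}) E[X] diverges (above the triangle threshold p ~ 1/n).


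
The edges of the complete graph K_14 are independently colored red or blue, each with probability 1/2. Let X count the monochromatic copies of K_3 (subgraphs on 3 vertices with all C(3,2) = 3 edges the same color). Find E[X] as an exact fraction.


Let X = Σ_S X_S over the C(14, 3) = 364 subsets S of size 3, where X_S = 1 if the K_3 on S is monochromatic.
For a fixed S, the K_3 on S has C(3, 2) = 3 edges. P[all 3 edges red] = (1/2)^3, and likewise for blue, so P[monochromatic] = 2·(1/2)^3 = 2^{1 − 3} = 1/4.
By linearity: E[X] = C(14, 3) · 2^{1 − 3} = 364 · 1/4 = 91.
Numerically: E[X] ≈ 91.00000.

E[X] = C(14,3)·2^(1−C(3,2)) = 91 ≈ 91.00000.


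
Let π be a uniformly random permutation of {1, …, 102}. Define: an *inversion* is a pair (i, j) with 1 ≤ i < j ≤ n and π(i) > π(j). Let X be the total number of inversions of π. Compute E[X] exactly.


Write X = Σ X_I over the C(102, 2) = 5151 pairs i < j, with X_I the indicator of one inversion.
There are 5151 indicators.
For each fixed pair i < j, the values π(i) and π(j) are two distinct elements of {1, …, 102} in uniformly random order; by symmetry P[π(i) > π(j)] = 1/2.
By linearity: E[X] = 5151 · (1/2) = C(102, 2) · (1/2) = 5151/2 = 5151/2 ≈ 2575.500000.

E[X] = 5151/2 = 2575.500000.


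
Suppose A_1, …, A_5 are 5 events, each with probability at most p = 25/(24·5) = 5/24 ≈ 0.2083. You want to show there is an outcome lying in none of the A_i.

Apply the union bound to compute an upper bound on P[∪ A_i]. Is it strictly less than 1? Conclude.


Union bound: P[∪_{i=1}^{5} A_i] ≤ Σ_i P[A_i] ≤ 5·p = 5·(5/24) = 25/24.
Numerically: 25/24 ≈ 1.0417.
Is 25/24 < 1? NO.
Since the bound 25/24 is ≥ 1, the union bound is uninformative here; it does NOT by itself certify existence.

5·p = 25/24 ≈ 1.0417; existence NOT certified by the union bound.


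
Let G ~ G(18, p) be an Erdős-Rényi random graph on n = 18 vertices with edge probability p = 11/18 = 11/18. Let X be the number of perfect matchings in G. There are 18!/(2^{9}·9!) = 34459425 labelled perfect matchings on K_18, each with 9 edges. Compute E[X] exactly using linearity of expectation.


K_18 has 18!/(2^{9}·9!) = 34459425 labelled perfect matchings.
For each such perfect matching H, let X_H = 1 if all 9 edges of H are present in G. Then P[X_H = 1] = p^{9} = (11/18)^{9} = 2357947691/198359290368.
By linearity: E[X] = Σ_H E[X_H] = 34459425 · p^{9} = 34459425 · 2357947691/198359290368 = 1003129896443675/2448880128.
Numerically: E[X] ≈ 4.1e+05.

E[X] = 34459425 · (11/18)^{9} = 1003129896443675/2448880128 ≈ 4.1e+05.


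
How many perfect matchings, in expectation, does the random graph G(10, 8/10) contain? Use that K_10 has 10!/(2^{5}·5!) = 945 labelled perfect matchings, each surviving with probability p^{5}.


K_10 has 10!/(2^{5}·5!) = 945 labelled perfect matchings.
For each such perfect matching H, let X_H = 1 if all 5 edges of H are present in G. Then P[X_H = 1] = p^{5} = (4/5)^{5} = 1024/3125.
Summing the indicators: E[X] = Σ_H E[X_H] = 945 · p^{5} = 945 · 1024/3125 = 193536/625.
Numerically: E[X] ≈ 309.66.

E[X] = 945 · (4/5)^{5} = 193536/625 ≈ 309.66.


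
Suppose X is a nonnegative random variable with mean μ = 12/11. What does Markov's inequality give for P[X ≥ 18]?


μ = E[X] = 12/11, a = 18.
Markov: P[X ≥ 18] ≤ μ/a = (12/11)/18 = 2/33.
Numerically: ≈ 0.061.
(Since a = 18 > μ = 1.091, the bound 2/33 is < 1 and informative.)

P[X ≥ 18] ≤ 2/33 ≈ 0.061.


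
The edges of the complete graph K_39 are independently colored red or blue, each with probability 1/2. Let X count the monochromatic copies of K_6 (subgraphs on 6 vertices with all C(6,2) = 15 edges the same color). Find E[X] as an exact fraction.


Let X = Σ_S X_S over the C(39, 6) = 3262623 subsets S of size 6, where X_S = 1 if the K_6 on S is monochromatic.
For a fixed S, the K_6 on S has C(6, 2) = 15 edges. P[all 15 edges red] = (1/2)^15, and likewise for blue, so P[monochromatic] = 2·(1/2)^15 = 2^{1 − 15} = 1/16384.
Summing: E[X] = C(39, 6) · 2^{1 − 15} = 3262623 · 1/16384 = 3262623/16384.
Numerically: E[X] ≈ 199.135.

E[X] = C(39,6)·2^(1−C(6,2)) = 3262623/16384 ≈ 199.135.


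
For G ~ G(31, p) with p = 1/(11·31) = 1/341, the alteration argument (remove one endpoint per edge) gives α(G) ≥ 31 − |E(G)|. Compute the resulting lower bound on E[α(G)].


E[|E(G)|] = C(31, 2)·p = 465 · (1/341) = 15/11.
E[α(G)] ≥ n − E[|E(G)|] = 31 − 15/11 = 326/11.
Numerically: ≈ 29.6364.
(This is only a lower bound; the true E[α(G)] may be larger.)

E[α(G)] ≥ 326/11 ≈ 29.6364.


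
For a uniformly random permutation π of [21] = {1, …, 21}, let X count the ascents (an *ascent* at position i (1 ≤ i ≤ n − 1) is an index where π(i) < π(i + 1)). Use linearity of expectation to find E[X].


Write X = Σ X_I over i = 1, …, 20, with X_I the indicator of one ascent.
There are 20 indicators.
For each fixed i, the pair (π(i), π(i+1)) is a uniformly random ordered pair of distinct values from {1, …, 21}; by symmetry P[π(i) < π(i+1)] = 1/2.
By linearity: E[X] = 20 · (1/2) = (21 − 1) · (1/2) = 10 ≈ 10.000.

E[X] = 10 = 10.000.


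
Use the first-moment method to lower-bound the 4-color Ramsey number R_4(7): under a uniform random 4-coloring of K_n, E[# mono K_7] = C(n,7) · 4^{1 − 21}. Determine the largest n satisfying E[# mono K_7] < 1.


We need C(n, 7) · 4^{1 − 21} < 1, i.e. C(n, 7) < 4^{21 − 1} = 1099511627776.
Check values of n near the boundary:
  n = 177: C(177, 7) = 957664425960; 957664425960 < 1099511627776? YES
  n = 178: C(178, 7) = 996867063280; 996867063280 < 1099511627776? YES
  n = 179: C(179, 7) = 1037437234460; 1037437234460 < 1099511627776? YES
  n = 180: C(180, 7) = 1079414463600; 1079414463600 < 1099511627776? YES
  n = 181: C(181, 7) = 1122839183400; 1122839183400 < 1099511627776? NO
  n = 182: C(182, 7) = 1167752750736; 1167752750736 < 1099511627776? NO
  n = 183: C(183, 7) = 1214197462413; 1214197462413 < 1099511627776? NO
The largest n with C(n, 7) < 1099511627776 is n = 180 (where E[X] = 67463403975/68719476736 ≈ 0.9817217). Hence R_4(7) > 180, i.e. R_4(7) ≥ 181.

Largest n = 180; hence R_4(7) > 180.


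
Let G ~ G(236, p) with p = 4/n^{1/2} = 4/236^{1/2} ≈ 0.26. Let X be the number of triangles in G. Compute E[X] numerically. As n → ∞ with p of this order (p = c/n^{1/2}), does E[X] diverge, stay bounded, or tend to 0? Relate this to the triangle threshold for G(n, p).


Number of potential triangles: C(236, 3) = 2162940.
Each occurs with probability p³ ≈ (0.26)³ ≈ 1.76527e-02.
By linearity: E[X] = C(236, 3)·p³ ≈ 2162940 · 1.76527e-02 ≈ 38181.804.
Since α = 1/2 < 1, p = c/n^{1/2} ≫ 1/n is above the triangle threshold p ~ 1/n. Asymptotically E[X] ~ (c³/6)·n^{3(1−α)} = (4³/6)·n^{1.5} → ∞; triangles are abundant w.h.p.

E[X] ≈ 38181.804; in regime p = Θ(1/n^{1/2}) E[X] diverges (above the triangle threshold p ~ 1/n).


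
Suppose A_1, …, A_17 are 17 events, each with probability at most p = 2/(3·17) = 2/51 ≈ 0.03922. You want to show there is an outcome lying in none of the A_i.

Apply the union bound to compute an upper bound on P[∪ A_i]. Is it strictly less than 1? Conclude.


Union bound: P[∪_{i=1}^{17} A_i] ≤ Σ_i P[A_i] ≤ 17·p = 17·(2/51) = 2/3.
Numerically: 2/3 ≈ 0.66667.
Is 2/3 < 1? YES.
Since P[∪ A_i] ≤ 2/3 < 1, the complement has P[∩ A_i^c] ≥ 1 − 2/3 = 1/3 > 0, so some outcome avoids every A_i.

17·p = 2/3 ≈ 0.66667; existence CERTIFIED by the union bound.


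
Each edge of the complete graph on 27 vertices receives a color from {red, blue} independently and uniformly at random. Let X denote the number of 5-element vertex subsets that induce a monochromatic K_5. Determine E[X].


Let X = Σ_S X_S over the C(27, 5) = 80730 subsets S of size 5, where X_S = 1 if the K_5 on S is monochromatic.
For a fixed S, the K_5 on S has C(5, 2) = 10 edges. P[all 10 edges red] = (1/2)^10, and likewise for blue, so P[monochromatic] = 2·(1/2)^10 = 2^{1 − 10} = 1/512.
By linearity: E[X] = C(27, 5) · 2^{1 − 10} = 80730 · 1/512 = 40365/256.
Numerically: E[X] ≈ 157.67578.

E[X] = C(27,5)·2^(1−C(5,2)) = 40365/256 ≈ 157.67578.


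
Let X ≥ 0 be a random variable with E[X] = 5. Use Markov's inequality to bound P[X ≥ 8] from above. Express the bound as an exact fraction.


μ = E[X] = 5, a = 8.
Markov: P[X ≥ 8] ≤ μ/a = (5)/8 = 5/8.
Numerically: ≈ 0.625000.
(Since a = 8 > μ = 5.000000, the bound 5/8 is < 1 and informative.)

P[X ≥ 8] ≤ 5/8 ≈ 0.625000.


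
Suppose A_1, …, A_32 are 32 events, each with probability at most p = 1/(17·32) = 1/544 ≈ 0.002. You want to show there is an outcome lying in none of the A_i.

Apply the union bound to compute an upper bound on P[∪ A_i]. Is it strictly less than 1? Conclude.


Union bound: P[∪_{i=1}^{32} A_i] ≤ Σ_i P[A_i] ≤ 32·p = 32·(1/544) = 1/17.
Numerically: 1/17 ≈ 0.059.
Is 1/17 < 1? YES.
Since P[∪ A_i] ≤ 1/17 < 1, the complement has P[∩ A_i^c] ≥ 1 − 1/17 = 16/17 > 0, so some outcome avoids every A_i.

32·p = 1/17 ≈ 0.059; existence CERTIFIED by the union bound.


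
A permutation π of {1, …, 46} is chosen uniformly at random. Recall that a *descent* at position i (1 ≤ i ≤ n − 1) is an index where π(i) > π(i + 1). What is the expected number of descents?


Write X = Σ X_I over i = 1, …, 45, with X_I the indicator of one descent.
There are 45 indicators.
For each fixed i, the pair (π(i), π(i+1)) is a uniformly random ordered pair of distinct values from {1, …, 46}; by symmetry P[π(i) > π(i+1)] = 1/2.
By linearity: E[X] = 45 · (1/2) = (46 − 1) · (1/2) = 45/2 ≈ 22.500.

E[X] = 45/2 = 22.500.


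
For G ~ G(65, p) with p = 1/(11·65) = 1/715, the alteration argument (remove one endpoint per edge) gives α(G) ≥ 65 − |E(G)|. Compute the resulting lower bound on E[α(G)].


E[|E(G)|] = C(65, 2)·p = 2080 · (1/715) = 32/11.
E[α(G)] ≥ n − E[|E(G)|] = 65 − 32/11 = 683/11.
Numerically: ≈ 62.0909.
(This is only a lower bound; the true E[α(G)] may be larger.)

E[α(G)] ≥ 683/11 ≈ 62.0909.


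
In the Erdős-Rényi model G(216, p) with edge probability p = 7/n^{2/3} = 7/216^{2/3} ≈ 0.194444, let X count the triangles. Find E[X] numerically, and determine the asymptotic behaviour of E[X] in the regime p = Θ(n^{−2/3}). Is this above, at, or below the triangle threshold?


Number of potential triangles: C(216, 3) = 1656360.
Each occurs with probability p³ ≈ (0.194444)³ ≈ 7.35168038e-03.
By linearity: E[X] = C(216, 3)·p³ ≈ 1656360 · 7.35168038e-03 ≈ 12177.029321.
Since α = 2/3 < 1, p = c/n^{2/3} ≫ 1/n is above the triangle threshold p ~ 1/n. Asymptotically E[X] ~ (c³/6)·n^{3(1−α)} = (7³/6)·n^{1} → ∞; triangles are abundant w.h.p.

E[X] ≈ 12177.029321; in regime p = Θ(1/n^{2/3}) E[X] diverges (above the triangle threshold p ~ 1/n).


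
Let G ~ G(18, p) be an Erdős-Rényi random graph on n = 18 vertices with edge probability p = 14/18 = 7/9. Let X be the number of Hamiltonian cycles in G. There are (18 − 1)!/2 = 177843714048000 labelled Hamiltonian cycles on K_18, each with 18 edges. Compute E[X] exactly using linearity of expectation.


K_18 has (18 − 1)!/2 = 177843714048000 labelled Hamiltonian cycles.
For each such Hamiltonian cycle H, let X_H = 1 if all 18 edges of H are present in G. Then P[X_H = 1] = p^{18} = (7/9)^{18} = 1628413597910449/150094635296999121.
Summing the indicators: E[X] = Σ_H E[X_H] = 177843714048000 · p^{18} = 177843714048000 · 1628413597910449/150094635296999121 = 397260798708725298034688000/205891132094649.
Numerically: E[X] ≈ 1.929e+12.

E[X] = 177843714048000 · (7/9)^{18} = 397260798708725298034688000/205891132094649 ≈ 1.929e+12.


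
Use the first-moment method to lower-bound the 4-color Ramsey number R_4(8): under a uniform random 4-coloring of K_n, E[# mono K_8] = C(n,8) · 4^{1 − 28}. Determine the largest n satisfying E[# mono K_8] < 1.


We need C(n, 8) · 4^{1 − 28} < 1, i.e. C(n, 8) < 4^{28 − 1} = 18014398509481984.
Check values of n near the boundary:
  n = 407: C(407, 8) = 17424959239309050; 17424959239309050 < 18014398509481984? YES
  n = 408: C(408, 8) = 17773458424095231; 17773458424095231 < 18014398509481984? YES
  n = 409: C(409, 8) = 18128041135797879; 18128041135797879 < 18014398509481984? NO
  n = 410: C(410, 8) = 18488798173326195; 18488798173326195 < 18014398509481984? NO
The largest n with C(n, 8) < 18014398509481984 is n = 408 (where E[X] = 17773458424095231/18014398509481984 ≈ 0.987). Hence R_4(8) > 408, i.e. R_4(8) ≥ 409.

Largest n = 408; hence R_4(8) > 408.


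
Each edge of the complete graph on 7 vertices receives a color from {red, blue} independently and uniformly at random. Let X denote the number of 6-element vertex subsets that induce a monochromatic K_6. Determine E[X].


Let X = Σ_S X_S over the C(7, 6) = 7 subsets S of size 6, where X_S = 1 if the K_6 on S is monochromatic.
For a fixed S, the K_6 on S has C(6, 2) = 15 edges. P[all 15 edges red] = (1/2)^15, and likewise for blue, so P[monochromatic] = 2·(1/2)^15 = 2^{1 − 15} = 1/16384.
By linearity: E[X] = C(7, 6) · 2^{1 − 15} = 7 · 1/16384 = 7/16384.
Numerically: E[X] ≈ 0.000427.

E[X] = C(7,6)·2^(1−C(6,2)) = 7/16384 ≈ 0.000427.


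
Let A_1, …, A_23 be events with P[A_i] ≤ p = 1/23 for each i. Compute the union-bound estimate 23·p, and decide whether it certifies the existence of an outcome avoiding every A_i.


Union bound: P[∪_{i=1}^{23} A_i] ≤ Σ_i P[A_i] ≤ 23·p = 23·(1/23) = 1.
Numerically: 1 ≈ 1.000.
Is 1 < 1? NO.
Since the bound 1 is ≥ 1, the union bound is uninformative here; it does NOT by itself certify existence.

23·p = 1 ≈ 1.000; existence NOT certified by the union bound.


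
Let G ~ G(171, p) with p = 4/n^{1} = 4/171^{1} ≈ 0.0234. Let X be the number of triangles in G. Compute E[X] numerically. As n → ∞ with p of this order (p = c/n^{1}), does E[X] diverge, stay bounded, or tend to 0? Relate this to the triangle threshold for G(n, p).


Number of potential triangles: C(171, 3) = 818805.
Each occurs with probability p³ ≈ (0.0234)³ ≈ 1.27995e-05.
By linearity: E[X] = C(171, 3)·p³ ≈ 818805 · 1.27995e-05 ≈ 10.480.
Here α = 1, so p = 4/n is exactly at the triangle threshold p ~ 1/n. Asymptotically E[X] → c³/6 = 4³/6 = 32/3 ≈ 10.667, a bounded constant. In this regime the triangle count is asymptotically Poisson(c³/6).

E[X] ≈ 10.480; in regime p = Θ(1/n^{1}) E[X] stays bounded (at the triangle threshold p ~ 1/n).


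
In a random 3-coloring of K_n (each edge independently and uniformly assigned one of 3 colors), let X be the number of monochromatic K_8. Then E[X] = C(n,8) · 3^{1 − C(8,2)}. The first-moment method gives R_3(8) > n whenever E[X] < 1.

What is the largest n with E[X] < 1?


We need C(n, 8) · 3^{1 − 28} < 1, i.e. C(n, 8) < 3^{28 − 1} = 7625597484987.
Check values of n near the boundary:
  n = 150: C(150, 8) = 5257211409450; 5257211409450 < 7625597484987? YES
  n = 151: C(151, 8) = 5551321138650; 5551321138650 < 7625597484987? YES
  n = 152: C(152, 8) = 5859727868575; 5859727868575 < 7625597484987? YES
  n = 153: C(153, 8) = 6183023199255; 6183023199255 < 7625597484987? YES
  n = 154: C(154, 8) = 6521818990995; 6521818990995 < 7625597484987? YES
  n = 155: C(155, 8) = 6876747915675; 6876747915675 < 7625597484987? YES
  n = 156: C(156, 8) = 7248464019225; 7248464019225 < 7625597484987? YES
  n = 157: C(157, 8) = 7637643295425; 7637643295425 < 7625597484987? NO
  n = 158: C(158, 8) = 8044984271181; 8044984271181 < 7625597484987? NO
  n = 159: C(159, 8) = 8471208603429; 8471208603429 < 7625597484987? NO
The largest n with C(n, 8) < 7625597484987 is n = 156 (where E[X] = 805384891025/847288609443 ≈ 0.950544). Hence R_3(8) > 156, i.e. R_3(8) ≥ 157.

Largest n = 156; hence R_3(8) > 156.


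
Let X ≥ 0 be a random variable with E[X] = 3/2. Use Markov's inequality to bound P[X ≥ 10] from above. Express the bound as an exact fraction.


μ = E[X] = 3/2, a = 10.
Markov: P[X ≥ 10] ≤ μ/a = (3/2)/10 = 3/20.
Numerically: ≈ 0.15000.
(Since a = 10 > μ = 1.50000, the bound 3/20 is < 1 and informative.)

P[X ≥ 10] ≤ 3/20 ≈ 0.15000.


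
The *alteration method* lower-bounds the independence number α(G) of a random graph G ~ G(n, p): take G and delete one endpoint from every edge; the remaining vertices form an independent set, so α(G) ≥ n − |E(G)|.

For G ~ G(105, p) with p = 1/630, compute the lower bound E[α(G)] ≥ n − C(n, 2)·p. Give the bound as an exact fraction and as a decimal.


E[|E(G)|] = C(105, 2)·p = 5460 · (1/630) = 26/3.
E[α(G)] ≥ n − E[|E(G)|] = 105 − 26/3 = 289/3.
Numerically: ≈ 96.333333.
(This is only a lower bound; the true E[α(G)] may be larger.)

E[α(G)] ≥ 289/3 ≈ 96.333333.


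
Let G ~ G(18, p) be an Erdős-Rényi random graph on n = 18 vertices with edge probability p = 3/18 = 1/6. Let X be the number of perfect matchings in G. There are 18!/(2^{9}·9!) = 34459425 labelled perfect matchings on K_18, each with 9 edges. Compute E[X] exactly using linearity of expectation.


K_18 has 18!/(2^{9}·9!) = 34459425 labelled perfect matchings.
For each such perfect matching H, let X_H = 1 if all 9 edges of H are present in G. Then P[X_H = 1] = p^{9} = (1/6)^{9} = 1/10077696.
By linearity: E[X] = Σ_H E[X_H] = 34459425 · p^{9} = 34459425 · 1/10077696 = 425425/124416.
Numerically: E[X] ≈ 3.41938.

E[X] = 34459425 · (1/6)^{9} = 425425/124416 ≈ 3.41938.


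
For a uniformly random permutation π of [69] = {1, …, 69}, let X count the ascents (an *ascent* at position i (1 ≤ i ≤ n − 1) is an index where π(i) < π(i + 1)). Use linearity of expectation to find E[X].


Write X = Σ X_I over i = 1, …, 68, with X_I the indicator of one ascent.
There are 68 indicators.
For each fixed i, the pair (π(i), π(i+1)) is a uniformly random ordered pair of distinct values from {1, …, 69}; by symmetry P[π(i) < π(i+1)] = 1/2.
By linearity: E[X] = 68 · (1/2) = (69 − 1) · (1/2) = 34 ≈ 34.000000.

E[X] = 34 = 34.000000.


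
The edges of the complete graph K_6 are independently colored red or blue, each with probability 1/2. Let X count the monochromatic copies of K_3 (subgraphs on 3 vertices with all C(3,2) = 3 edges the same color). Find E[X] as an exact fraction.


Let X = Σ_S X_S over the C(6, 3) = 20 subsets S of size 3, where X_S = 1 if the K_3 on S is monochromatic.
For a fixed S, the K_3 on S has C(3, 2) = 3 edges. P[all 3 edges red] = (1/2)^3, and likewise for blue, so P[monochromatic] = 2·(1/2)^3 = 2^{1 − 3} = 1/4.
By linearity: E[X] = C(6, 3) · 2^{1 − 3} = 20 · 1/4 = 5.
Numerically: E[X] ≈ 5.000.

E[X] = C(6,3)·2^(1−C(3,2)) = 5 ≈ 5.000.


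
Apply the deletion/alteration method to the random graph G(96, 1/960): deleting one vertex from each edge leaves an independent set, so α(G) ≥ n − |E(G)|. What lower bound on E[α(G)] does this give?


E[|E(G)|] = C(96, 2)·p = 4560 · (1/960) = 19/4.
E[α(G)] ≥ n − E[|E(G)|] = 96 − 19/4 = 365/4.
Numerically: ≈ 91.25000.
(This is only a lower bound; the true E[α(G)] may be larger.)

E[α(G)] ≥ 365/4 ≈ 91.25000.


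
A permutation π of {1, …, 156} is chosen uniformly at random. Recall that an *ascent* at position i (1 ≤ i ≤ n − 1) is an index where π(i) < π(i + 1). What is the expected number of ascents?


Write X = Σ X_I over i = 1, …, 155, with X_I the indicator of one ascent.
There are 155 indicators.
For each fixed i, the pair (π(i), π(i+1)) is a uniformly random ordered pair of distinct values from {1, …, 156}; by symmetry P[π(i) < π(i+1)] = 1/2.
By linearity: E[X] = 155 · (1/2) = (156 − 1) · (1/2) = 155/2 ≈ 77.50000.

E[X] = 155/2 = 77.50000.


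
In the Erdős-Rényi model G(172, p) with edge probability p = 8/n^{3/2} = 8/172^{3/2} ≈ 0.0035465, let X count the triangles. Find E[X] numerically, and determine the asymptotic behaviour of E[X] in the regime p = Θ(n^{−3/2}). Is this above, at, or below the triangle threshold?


Number of potential triangles: C(172, 3) = 833340.
Each occurs with probability p³ ≈ (0.0035465)³ ≈ 4.4605863e-08.
By linearity: E[X] = C(172, 3)·p³ ≈ 833340 · 4.4605863e-08 ≈ 0.03717.
Since α = 3/2 > 1, p = c/n^{3/2} = o(1/n) is below the triangle threshold p ~ 1/n. Asymptotically E[X] ~ (c³/6)·n^{3(1−α)} = (8³/6)·n^{-1.5} → 0, so by Markov's inequality G has no triangles w.h.p.

E[X] ≈ 0.03717; in regime p = Θ(1/n^{3/2}) E[X] tends to 0 (below the triangle threshold p ~ 1/n).


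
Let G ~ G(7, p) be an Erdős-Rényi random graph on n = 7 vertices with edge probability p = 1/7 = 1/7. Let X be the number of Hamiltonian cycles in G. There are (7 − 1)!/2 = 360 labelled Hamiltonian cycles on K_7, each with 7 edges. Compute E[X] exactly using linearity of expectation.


K_7 has (7 − 1)!/2 = 360 labelled Hamiltonian cycles.
For each such Hamiltonian cycle H, let X_H = 1 if all 7 edges of H are present in G. Then P[X_H = 1] = p^{7} = (1/7)^{7} = 1/823543.
By linearity: E[X] = Σ_H E[X_H] = 360 · p^{7} = 360 · 1/823543 = 360/823543.
Numerically: E[X] ≈ 0.00043714.

E[X] = 360 · (1/7)^{7} = 360/823543 ≈ 0.00043714.


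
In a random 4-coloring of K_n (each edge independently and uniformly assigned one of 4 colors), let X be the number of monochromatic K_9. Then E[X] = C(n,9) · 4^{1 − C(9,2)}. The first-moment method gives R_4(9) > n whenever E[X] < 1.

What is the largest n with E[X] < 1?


We need C(n, 9) · 4^{1 − 36} < 1, i.e. C(n, 9) < 4^{36 − 1} = 1180591620717411303424.
Check values of n near the boundary:
  n = 910: C(910, 9) = 1133378248346922788210; 1133378248346922788210 < 1180591620717411303424? YES
  n = 911: C(911, 9) = 1144686900492291197405; 1144686900492291197405 < 1180591620717411303424? YES
  n = 912: C(912, 9) = 1156095740032081475120; 1156095740032081475120 < 1180591620717411303424? YES
  n = 913: C(913, 9) = 1167605542753639808390; 1167605542753639808390 < 1180591620717411303424? YES
  n = 914: C(914, 9) = 1179217089587653905932; 1179217089587653905932 < 1180591620717411303424? YES
  n = 915: C(915, 9) = 1190931166636537885130; 1190931166636537885130 < 1180591620717411303424? NO
  n = 916: C(916, 9) = 1202748565202942340440; 1202748565202942340440 < 1180591620717411303424? NO
The largest n with C(n, 9) < 1180591620717411303424 is n = 914 (where E[X] = 294804272396913476483/295147905179352825856 ≈ 0.9988). Hence R_4(9) > 914, i.e. R_4(9) ≥ 915.

Largest n = 914; hence R_4(9) > 914.


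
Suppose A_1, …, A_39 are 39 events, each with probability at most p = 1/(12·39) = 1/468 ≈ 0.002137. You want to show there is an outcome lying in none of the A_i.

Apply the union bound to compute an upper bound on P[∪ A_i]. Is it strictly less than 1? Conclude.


Union bound: P[∪_{i=1}^{39} A_i] ≤ Σ_i P[A_i] ≤ 39·p = 39·(1/468) = 1/12.
Numerically: 1/12 ≈ 0.083333.
Is 1/12 < 1? YES.
Since P[∪ A_i] ≤ 1/12 < 1, the complement has P[∩ A_i^c] ≥ 1 − 1/12 = 11/12 > 0, so some outcome avoids every A_i.

39·p = 1/12 ≈ 0.083333; existence CERTIFIED by the union bound.


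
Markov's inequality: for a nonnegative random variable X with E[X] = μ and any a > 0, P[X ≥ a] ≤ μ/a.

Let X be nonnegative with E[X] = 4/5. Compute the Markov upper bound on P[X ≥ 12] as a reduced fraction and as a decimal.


μ = E[X] = 4/5, a = 12.
Markov: P[X ≥ 12] ≤ μ/a = (4/5)/12 = 1/15.
Numerically: ≈ 0.0667.
(Since a = 12 > μ = 0.8000, the bound 1/15 is < 1 and informative.)

P[X ≥ 12] ≤ 1/15 ≈ 0.0667.


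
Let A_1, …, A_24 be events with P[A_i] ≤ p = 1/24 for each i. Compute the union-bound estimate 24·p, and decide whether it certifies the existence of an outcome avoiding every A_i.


Union bound: P[∪_{i=1}^{24} A_i] ≤ Σ_i P[A_i] ≤ 24·p = 24·(1/24) = 1.
Numerically: 1 ≈ 1.0000.
Is 1 < 1? NO.
Since the bound 1 is ≥ 1, the union bound is uninformative here; it does NOT by itself certify existence.

24·p = 1 ≈ 1.0000; existence NOT certified by the union bound.


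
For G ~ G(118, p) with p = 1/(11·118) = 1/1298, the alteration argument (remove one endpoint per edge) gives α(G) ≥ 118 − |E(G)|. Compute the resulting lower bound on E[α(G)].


E[|E(G)|] = C(118, 2)·p = 6903 · (1/1298) = 117/22.
E[α(G)] ≥ n − E[|E(G)|] = 118 − 117/22 = 2479/22.
Numerically: ≈ 112.6818.
(This is only a lower bound; the true E[α(G)] may be larger.)

E[α(G)] ≥ 2479/22 ≈ 112.6818.


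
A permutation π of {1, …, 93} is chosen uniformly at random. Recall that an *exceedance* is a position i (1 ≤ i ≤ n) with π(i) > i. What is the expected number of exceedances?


Write X = Σ_{i=1}^{93} X_i, where X_i = 1_{π(i) > i}.
For each fixed i, π(i) is uniform over {1, …, 93} (marginal of a uniform permutation), so P[π(i) > i] = (n − i)/n. Summing: Σ_{i=1}^{93} (n − i)/n = (0 + 1 + … + 92)/93 = 93(93 − 1)/(2·93) = (93 − 1)/2.
Hence E[X] = Σ_{i=1}^{93} (93 − i)/93 = 46 ≈ 46.000000.

E[X] = 46 = 46.000000.
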